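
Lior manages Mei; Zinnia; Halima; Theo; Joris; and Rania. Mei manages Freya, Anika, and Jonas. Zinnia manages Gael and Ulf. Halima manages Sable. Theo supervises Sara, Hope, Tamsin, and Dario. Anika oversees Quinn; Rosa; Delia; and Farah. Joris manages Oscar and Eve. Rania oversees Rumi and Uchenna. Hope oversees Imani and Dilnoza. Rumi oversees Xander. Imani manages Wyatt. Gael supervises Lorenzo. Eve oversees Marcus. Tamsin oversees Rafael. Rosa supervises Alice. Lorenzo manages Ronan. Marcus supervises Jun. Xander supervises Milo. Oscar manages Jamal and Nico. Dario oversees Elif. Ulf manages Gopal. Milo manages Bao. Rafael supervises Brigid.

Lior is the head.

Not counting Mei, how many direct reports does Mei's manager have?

5

Mei reports to Lior. Lior's other direct reports are Zinnia, Halima, Theo, Joris, Rania — 5 peers.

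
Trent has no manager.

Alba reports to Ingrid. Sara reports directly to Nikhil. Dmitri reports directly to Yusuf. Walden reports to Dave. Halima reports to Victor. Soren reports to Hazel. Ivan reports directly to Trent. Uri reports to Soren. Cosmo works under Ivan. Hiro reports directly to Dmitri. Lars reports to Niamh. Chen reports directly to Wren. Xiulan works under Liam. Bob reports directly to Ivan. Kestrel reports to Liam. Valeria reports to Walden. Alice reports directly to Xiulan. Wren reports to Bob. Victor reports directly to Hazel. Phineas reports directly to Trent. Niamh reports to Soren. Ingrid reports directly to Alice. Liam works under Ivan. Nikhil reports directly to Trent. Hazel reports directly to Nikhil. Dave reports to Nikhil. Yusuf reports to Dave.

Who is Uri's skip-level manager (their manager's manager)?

Uri reports to Soren, and Soren reports to Hazel. So Uri's skip-level manager is Hazel.

Hazel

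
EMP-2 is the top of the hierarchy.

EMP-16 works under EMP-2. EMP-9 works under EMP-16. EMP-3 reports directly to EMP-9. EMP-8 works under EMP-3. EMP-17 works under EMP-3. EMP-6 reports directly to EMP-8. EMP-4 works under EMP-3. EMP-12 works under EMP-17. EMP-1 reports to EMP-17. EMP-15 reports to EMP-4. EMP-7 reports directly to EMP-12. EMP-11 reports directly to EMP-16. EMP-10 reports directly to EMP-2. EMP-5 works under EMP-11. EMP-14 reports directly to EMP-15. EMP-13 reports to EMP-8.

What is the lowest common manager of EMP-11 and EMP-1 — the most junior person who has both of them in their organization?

EMP-11's chain of managers is EMP-16, EMP-2. EMP-1's chain of managers is EMP-17, EMP-3, EMP-9, EMP-16, EMP-2. The first manager that appears in both chains is EMP-16.

EMP-16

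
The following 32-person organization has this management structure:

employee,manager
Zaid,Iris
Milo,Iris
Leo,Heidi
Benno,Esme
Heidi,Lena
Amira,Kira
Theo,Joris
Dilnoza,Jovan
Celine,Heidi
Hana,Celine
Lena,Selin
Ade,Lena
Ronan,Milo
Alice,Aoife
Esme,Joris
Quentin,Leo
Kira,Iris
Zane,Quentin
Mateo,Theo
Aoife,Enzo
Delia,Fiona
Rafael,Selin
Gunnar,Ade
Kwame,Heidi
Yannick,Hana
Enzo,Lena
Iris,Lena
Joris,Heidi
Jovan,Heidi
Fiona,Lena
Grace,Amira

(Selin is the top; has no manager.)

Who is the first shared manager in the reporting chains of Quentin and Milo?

Lena

Quentin's chain of managers is Leo, Heidi, Lena, Selin. Milo's chain of managers is Iris, Lena, Selin. The first manager that appears in both chains is Lena.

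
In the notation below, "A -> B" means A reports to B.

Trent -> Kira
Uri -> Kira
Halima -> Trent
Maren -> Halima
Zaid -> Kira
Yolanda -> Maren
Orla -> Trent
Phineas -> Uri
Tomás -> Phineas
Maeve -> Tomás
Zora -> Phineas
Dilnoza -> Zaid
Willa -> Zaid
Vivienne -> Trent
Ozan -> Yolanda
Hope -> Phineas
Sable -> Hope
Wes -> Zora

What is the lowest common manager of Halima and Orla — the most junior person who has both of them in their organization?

Trent

Halima's chain of managers is Trent, Kira. Orla's chain of managers is Trent, Kira. The first manager that appears in both chains is Trent.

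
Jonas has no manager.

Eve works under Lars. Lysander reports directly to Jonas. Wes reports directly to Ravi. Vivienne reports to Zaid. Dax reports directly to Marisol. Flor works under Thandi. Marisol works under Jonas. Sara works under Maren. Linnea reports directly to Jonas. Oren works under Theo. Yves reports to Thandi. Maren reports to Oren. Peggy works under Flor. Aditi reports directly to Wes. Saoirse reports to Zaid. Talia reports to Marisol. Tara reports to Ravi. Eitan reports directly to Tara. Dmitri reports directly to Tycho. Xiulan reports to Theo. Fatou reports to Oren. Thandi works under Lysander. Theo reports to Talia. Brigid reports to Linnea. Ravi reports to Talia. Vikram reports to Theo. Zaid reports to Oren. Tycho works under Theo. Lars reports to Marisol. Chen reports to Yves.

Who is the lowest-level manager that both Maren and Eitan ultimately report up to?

Maren's chain of managers is Oren, Theo, Talia, Marisol, Jonas. Eitan's chain of managers is Tara, Ravi, Talia, Marisol, Jonas. The first manager that appears in both chains is Talia.

Talia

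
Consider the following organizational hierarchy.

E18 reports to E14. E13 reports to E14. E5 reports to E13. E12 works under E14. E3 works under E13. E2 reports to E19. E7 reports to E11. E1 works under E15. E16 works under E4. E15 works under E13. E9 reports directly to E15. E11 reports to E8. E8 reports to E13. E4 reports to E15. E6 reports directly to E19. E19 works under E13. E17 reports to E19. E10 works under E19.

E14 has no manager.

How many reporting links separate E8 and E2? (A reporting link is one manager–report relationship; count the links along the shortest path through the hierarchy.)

E8 is 1 level below E13, and E2 is 2 levels below E13 (their lowest common manager). The shortest path runs up from E8 to E13 and back down to E2: 1 + 2 = 3 links.

3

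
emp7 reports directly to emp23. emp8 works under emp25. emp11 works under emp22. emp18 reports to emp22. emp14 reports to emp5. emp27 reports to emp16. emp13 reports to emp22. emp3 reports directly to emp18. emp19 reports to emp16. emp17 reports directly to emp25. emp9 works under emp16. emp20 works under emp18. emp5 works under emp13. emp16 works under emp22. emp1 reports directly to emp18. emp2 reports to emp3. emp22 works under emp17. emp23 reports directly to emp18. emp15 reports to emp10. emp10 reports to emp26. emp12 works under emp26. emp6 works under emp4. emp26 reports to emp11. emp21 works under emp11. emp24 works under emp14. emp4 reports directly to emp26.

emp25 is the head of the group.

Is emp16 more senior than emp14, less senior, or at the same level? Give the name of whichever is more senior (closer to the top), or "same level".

emp16 is 3 levels below emp25; emp14 is 5. emp16 is higher.

emp16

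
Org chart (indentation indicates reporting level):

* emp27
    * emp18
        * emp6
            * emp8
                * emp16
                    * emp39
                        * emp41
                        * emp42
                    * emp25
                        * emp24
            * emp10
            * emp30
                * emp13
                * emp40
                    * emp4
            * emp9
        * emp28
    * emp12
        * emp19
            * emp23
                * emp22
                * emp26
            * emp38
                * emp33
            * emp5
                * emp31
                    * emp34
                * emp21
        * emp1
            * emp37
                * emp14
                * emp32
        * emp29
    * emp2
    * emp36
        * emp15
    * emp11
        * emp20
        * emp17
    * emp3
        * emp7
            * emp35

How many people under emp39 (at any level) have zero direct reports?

The people in emp39's organization with no one reporting to them are emp42, emp41. That is 2.

2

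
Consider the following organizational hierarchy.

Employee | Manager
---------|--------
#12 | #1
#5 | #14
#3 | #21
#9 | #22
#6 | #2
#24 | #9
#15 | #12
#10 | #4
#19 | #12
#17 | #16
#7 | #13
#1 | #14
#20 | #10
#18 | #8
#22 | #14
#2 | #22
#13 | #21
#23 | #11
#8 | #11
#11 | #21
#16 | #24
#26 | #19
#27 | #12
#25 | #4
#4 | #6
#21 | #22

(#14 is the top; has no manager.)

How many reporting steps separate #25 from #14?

Chain from #25 up to #14: #25 → #4 → #6 → #2 → #22 → #14. That is 5 steps up, so #25 is 5 levels below #14.

5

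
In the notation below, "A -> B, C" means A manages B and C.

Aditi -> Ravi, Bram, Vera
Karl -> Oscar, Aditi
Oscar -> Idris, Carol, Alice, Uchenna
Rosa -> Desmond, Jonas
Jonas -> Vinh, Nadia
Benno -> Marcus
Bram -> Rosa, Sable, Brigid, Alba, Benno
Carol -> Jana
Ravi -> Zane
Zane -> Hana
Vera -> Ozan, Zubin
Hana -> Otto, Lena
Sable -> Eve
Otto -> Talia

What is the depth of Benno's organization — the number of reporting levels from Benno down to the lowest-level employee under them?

1

The longest chain under Benno runs Benno → Marcus, which is 1 level below Benno.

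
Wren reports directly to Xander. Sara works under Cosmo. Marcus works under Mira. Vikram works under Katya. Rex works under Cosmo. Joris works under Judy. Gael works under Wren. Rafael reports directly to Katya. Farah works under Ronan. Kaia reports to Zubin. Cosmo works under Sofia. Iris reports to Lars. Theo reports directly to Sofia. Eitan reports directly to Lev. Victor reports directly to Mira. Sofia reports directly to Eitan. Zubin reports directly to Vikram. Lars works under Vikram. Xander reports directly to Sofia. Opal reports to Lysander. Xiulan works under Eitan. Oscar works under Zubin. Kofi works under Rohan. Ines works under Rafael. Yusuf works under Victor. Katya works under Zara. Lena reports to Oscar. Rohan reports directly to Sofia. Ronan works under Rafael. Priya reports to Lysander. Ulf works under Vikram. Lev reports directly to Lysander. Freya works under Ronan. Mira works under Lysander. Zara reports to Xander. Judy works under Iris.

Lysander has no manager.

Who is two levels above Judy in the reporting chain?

Judy reports to Iris, and Iris reports to Lars. So Judy's skip-level manager is Lars.

Lars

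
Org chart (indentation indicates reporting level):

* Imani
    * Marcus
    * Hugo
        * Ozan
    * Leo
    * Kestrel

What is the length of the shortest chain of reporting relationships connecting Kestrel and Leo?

Kestrel is 1 level below Imani, and Leo is 1 level below Imani (their lowest common manager). The shortest path runs up from Kestrel to Imani and back down to Leo: 1 + 1 = 2 links.

2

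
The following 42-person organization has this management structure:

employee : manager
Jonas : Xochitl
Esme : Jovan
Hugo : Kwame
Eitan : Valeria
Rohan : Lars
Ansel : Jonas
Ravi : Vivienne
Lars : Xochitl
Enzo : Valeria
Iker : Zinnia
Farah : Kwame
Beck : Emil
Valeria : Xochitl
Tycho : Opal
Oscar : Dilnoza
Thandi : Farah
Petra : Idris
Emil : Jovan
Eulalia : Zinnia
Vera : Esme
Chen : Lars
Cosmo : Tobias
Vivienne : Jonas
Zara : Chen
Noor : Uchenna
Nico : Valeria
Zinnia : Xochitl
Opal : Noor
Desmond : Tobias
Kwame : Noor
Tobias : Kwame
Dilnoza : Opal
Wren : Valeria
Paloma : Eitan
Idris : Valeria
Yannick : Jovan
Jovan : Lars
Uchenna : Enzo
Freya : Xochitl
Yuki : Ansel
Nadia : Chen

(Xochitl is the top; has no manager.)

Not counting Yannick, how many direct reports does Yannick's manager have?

2

Yannick reports to Jovan. Jovan's other direct reports are Esme, Emil — 2 peers.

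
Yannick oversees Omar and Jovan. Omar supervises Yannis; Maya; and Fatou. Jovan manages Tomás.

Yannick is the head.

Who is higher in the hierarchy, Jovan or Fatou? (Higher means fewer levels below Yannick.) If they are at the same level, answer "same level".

Jovan is 1 level below Yannick; Fatou is 2. Jovan is higher.

Jovan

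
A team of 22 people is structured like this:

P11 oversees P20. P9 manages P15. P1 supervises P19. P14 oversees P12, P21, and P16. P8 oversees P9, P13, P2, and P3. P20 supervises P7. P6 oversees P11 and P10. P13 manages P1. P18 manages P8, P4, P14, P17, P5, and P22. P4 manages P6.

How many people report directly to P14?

3

P14 directly manages P12, P16, P21. That is 3 direct reports.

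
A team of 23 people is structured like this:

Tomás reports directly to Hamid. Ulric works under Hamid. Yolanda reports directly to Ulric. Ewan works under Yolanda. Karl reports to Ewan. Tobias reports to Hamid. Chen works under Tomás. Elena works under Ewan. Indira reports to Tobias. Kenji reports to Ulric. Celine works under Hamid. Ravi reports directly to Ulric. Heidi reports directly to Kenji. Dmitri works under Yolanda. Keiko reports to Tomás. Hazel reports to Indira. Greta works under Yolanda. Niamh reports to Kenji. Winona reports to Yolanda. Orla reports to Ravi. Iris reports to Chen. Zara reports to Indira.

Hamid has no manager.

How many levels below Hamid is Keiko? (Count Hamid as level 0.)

Chain from Keiko up to Hamid: Keiko → Tomás → Hamid. That is 2 steps up, so Keiko is 2 levels below Hamid.

2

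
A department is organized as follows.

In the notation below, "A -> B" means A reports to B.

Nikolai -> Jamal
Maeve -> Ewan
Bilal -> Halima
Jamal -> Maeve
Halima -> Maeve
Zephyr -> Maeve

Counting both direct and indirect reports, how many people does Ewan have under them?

Ewan directly manages Maeve. Under Maeve: Jamal, Nikolai, Zephyr, Halima, Bilal (5). That's 6 in total.

6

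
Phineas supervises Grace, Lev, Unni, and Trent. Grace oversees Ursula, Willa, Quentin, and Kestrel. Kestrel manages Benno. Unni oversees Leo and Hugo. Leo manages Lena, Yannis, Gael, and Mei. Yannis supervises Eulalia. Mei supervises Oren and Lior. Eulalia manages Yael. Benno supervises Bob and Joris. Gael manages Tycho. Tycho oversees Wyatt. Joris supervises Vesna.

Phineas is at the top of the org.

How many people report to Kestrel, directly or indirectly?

Kestrel directly manages Benno. Under Benno: Joris, Vesna, Bob (3). That's 4 in total.

4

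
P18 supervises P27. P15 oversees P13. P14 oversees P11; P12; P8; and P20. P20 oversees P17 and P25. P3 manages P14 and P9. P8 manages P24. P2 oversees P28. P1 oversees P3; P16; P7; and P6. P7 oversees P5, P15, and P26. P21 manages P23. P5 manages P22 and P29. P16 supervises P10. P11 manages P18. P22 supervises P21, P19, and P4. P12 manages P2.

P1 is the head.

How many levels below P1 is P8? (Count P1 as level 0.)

Chain from P8 up to P1: P8 → P14 → P3 → P1. That is 3 steps up, so P8 is 3 levels below P1.

3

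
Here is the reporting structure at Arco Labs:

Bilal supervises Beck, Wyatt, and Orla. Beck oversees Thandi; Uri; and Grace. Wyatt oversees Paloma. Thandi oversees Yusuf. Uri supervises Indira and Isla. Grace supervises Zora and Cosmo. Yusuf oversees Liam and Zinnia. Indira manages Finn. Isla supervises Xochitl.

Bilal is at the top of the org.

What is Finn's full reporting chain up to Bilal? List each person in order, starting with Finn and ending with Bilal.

Finn -> Indira -> Uri -> Beck -> Bilal

Finn reports to Indira. Indira reports to Uri. Uri reports to Beck. Beck reports to Bilal. Bilal is at the top.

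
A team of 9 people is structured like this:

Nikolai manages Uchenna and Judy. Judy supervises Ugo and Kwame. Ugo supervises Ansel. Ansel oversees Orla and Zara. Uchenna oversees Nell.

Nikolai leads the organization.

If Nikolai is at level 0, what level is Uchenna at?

Chain from Uchenna up to Nikolai: Uchenna → Nikolai. That is 1 step up, so Uchenna is 1 level below Nikolai.

1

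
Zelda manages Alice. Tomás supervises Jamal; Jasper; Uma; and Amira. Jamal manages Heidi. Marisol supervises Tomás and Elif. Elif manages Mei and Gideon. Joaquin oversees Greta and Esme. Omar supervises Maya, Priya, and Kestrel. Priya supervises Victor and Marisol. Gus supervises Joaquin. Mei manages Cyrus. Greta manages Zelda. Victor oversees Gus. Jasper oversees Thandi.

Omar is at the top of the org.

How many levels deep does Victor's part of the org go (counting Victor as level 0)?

5

The longest chain under Victor runs Victor → Gus → Joaquin → Greta → Zelda → Alice, which is 5 levels below Victor.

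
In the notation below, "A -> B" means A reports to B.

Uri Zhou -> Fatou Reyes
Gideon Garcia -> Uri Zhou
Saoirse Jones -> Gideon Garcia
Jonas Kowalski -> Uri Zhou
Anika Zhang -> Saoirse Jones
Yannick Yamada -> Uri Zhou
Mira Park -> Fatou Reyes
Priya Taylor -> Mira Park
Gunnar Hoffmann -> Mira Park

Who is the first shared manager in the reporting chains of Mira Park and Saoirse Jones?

Mira Park's chain of managers is Fatou Reyes. Saoirse Jones's chain of managers is Gideon Garcia, Uri Zhou, Fatou Reyes. The first manager that appears in both chains is Fatou Reyes.

Fatou Reyes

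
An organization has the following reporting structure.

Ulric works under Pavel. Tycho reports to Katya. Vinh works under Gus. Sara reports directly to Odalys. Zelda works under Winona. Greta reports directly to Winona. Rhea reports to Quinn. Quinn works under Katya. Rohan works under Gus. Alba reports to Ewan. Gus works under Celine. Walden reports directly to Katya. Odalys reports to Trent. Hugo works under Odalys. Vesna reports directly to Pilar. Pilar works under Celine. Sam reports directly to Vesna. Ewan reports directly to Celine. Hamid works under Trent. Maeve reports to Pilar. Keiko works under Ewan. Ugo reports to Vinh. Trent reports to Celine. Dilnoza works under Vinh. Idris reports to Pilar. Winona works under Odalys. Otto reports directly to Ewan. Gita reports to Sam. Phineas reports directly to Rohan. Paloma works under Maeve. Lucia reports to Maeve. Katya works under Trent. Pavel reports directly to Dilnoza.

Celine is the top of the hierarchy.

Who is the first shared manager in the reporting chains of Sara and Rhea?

Trent

Sara's chain of managers is Odalys, Trent, Celine. Rhea's chain of managers is Quinn, Katya, Trent, Celine. The first manager that appears in both chains is Trent.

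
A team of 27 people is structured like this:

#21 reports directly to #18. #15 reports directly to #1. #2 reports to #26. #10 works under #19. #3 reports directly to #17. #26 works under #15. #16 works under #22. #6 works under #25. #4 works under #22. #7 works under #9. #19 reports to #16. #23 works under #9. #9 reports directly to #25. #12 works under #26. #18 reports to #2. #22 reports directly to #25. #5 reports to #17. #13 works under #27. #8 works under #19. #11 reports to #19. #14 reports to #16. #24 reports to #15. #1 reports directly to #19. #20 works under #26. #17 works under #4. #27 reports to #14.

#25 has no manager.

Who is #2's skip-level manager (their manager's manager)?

#15

#2 reports to #26, and #26 reports to #15. So #2's skip-level manager is #15.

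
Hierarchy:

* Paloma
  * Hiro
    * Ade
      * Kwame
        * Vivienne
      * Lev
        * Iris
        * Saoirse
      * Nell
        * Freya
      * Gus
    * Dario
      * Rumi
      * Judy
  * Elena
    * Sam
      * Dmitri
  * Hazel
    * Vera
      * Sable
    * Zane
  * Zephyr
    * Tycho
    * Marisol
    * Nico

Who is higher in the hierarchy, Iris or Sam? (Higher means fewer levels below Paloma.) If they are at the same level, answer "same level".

Iris is 4 levels below Paloma; Sam is 2. Sam is higher.

Sam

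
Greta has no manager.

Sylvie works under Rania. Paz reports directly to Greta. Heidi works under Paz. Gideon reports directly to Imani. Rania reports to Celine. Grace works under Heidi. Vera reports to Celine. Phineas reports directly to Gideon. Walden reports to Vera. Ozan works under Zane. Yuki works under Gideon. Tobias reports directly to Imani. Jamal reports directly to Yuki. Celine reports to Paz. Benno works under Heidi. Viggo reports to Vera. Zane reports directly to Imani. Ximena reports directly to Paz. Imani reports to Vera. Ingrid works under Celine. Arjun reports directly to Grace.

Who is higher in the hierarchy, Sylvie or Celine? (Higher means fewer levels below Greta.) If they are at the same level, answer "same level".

Celine

Sylvie is 4 levels below Greta; Celine is 2. Celine is higher.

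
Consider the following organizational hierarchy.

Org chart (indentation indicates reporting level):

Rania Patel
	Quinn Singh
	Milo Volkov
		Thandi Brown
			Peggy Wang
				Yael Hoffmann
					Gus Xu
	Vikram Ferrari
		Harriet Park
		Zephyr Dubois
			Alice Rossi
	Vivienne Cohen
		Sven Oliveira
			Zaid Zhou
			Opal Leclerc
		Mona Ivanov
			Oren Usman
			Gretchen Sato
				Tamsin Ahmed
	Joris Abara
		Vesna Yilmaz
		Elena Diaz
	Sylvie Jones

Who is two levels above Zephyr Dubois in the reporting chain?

Rania Patel

Zephyr Dubois reports to Vikram Ferrari, and Vikram Ferrari reports to Rania Patel. So Zephyr Dubois's skip-level manager is Rania Patel.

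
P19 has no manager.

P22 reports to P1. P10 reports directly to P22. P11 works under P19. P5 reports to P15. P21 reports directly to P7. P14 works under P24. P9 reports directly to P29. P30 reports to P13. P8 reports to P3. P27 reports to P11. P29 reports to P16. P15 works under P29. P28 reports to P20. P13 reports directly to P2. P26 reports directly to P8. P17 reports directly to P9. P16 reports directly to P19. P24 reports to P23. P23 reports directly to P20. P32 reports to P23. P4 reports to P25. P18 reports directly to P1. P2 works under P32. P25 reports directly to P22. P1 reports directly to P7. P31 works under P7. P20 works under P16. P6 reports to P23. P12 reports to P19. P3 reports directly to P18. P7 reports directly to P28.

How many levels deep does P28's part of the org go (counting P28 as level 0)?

The longest chain under P28 runs P28 → P7 → P1 → P18 → P3 → P8 → P26, which is 6 levels below P28.

6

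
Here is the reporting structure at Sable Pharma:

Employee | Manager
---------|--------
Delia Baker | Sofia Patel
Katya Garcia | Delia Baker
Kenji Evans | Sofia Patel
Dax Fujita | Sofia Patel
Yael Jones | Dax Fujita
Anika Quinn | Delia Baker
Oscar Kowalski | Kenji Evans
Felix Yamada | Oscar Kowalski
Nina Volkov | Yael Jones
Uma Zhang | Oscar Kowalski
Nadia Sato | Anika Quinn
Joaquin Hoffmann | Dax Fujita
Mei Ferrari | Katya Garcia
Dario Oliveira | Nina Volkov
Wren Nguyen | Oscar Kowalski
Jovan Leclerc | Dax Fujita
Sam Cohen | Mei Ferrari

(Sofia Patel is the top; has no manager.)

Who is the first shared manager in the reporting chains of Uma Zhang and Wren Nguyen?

Oscar Kowalski

Uma Zhang's chain of managers is Oscar Kowalski, Kenji Evans, Sofia Patel. Wren Nguyen's chain of managers is Oscar Kowalski, Kenji Evans, Sofia Patel. The first manager that appears in both chains is Oscar Kowalski.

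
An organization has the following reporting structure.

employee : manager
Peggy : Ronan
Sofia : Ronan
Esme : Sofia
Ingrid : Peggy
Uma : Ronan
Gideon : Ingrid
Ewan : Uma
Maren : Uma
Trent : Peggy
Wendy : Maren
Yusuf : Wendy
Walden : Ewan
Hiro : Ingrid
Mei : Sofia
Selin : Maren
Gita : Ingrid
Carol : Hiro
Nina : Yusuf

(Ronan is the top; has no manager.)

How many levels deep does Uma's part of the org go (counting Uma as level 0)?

4

The longest chain under Uma runs Uma → Maren → Wendy → Yusuf → Nina, which is 4 levels below Uma.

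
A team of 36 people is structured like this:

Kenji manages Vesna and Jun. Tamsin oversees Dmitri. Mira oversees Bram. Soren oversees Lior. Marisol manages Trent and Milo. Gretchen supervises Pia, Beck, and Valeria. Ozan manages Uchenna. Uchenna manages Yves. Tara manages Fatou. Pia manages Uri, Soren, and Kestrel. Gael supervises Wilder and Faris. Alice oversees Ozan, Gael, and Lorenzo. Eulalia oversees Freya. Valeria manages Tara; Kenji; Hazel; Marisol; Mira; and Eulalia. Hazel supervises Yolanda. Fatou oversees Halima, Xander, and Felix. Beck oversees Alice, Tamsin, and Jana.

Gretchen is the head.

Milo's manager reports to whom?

Valeria

Milo reports to Marisol, and Marisol reports to Valeria. So Milo's skip-level manager is Valeria.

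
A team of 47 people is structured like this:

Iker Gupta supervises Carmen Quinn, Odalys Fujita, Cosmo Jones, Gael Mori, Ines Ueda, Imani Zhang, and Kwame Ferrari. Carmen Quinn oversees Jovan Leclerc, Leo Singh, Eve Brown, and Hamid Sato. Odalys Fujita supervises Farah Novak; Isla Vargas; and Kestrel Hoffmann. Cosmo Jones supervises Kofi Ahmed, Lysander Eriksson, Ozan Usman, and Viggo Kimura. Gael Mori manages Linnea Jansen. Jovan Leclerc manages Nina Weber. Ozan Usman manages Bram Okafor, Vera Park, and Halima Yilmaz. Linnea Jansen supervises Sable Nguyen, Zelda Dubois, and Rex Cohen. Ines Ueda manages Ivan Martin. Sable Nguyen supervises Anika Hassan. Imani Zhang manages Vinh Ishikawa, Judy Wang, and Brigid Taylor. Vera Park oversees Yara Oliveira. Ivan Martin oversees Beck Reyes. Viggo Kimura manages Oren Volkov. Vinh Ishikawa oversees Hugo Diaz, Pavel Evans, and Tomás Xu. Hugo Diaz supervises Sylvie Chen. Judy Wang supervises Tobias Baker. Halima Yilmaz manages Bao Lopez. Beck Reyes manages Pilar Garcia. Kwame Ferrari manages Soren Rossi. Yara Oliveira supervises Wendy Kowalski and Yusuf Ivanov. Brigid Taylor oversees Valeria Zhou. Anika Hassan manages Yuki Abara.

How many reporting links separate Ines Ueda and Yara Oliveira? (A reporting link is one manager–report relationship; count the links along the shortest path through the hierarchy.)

5

Ines Ueda is 1 level below Iker Gupta, and Yara Oliveira is 4 levels below Iker Gupta (their lowest common manager). The shortest path runs up from Ines Ueda to Iker Gupta and back down to Yara Oliveira: 1 + 4 = 5 links.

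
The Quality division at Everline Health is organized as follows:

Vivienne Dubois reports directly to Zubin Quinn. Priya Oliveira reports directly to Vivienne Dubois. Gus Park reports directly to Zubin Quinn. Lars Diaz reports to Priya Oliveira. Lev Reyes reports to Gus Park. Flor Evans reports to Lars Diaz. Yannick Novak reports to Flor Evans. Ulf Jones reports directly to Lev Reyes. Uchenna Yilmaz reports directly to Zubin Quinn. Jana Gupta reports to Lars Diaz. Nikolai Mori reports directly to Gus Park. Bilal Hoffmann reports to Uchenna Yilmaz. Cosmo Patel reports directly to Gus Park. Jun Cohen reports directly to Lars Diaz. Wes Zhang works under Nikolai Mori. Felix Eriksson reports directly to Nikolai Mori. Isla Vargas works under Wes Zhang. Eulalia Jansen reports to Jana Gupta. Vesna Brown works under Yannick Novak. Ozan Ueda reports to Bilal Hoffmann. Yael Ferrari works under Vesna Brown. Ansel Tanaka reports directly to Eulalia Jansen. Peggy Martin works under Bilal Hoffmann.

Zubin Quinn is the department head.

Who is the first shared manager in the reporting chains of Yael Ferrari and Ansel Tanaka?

Lars Diaz

Yael Ferrari's chain of managers is Vesna Brown, Yannick Novak, Flor Evans, Lars Diaz, Priya Oliveira, Vivienne Dubois, Zubin Quinn. Ansel Tanaka's chain of managers is Eulalia Jansen, Jana Gupta, Lars Diaz, Priya Oliveira, Vivienne Dubois, Zubin Quinn. The first manager that appears in both chains is Lars Diaz.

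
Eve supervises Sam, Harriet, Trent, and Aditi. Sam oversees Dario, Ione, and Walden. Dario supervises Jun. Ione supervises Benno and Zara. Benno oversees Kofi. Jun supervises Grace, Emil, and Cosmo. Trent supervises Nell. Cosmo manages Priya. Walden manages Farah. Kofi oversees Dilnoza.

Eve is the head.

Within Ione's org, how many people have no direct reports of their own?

2

The people in Ione's organization with no one reporting to them are Zara, Dilnoza. That is 2.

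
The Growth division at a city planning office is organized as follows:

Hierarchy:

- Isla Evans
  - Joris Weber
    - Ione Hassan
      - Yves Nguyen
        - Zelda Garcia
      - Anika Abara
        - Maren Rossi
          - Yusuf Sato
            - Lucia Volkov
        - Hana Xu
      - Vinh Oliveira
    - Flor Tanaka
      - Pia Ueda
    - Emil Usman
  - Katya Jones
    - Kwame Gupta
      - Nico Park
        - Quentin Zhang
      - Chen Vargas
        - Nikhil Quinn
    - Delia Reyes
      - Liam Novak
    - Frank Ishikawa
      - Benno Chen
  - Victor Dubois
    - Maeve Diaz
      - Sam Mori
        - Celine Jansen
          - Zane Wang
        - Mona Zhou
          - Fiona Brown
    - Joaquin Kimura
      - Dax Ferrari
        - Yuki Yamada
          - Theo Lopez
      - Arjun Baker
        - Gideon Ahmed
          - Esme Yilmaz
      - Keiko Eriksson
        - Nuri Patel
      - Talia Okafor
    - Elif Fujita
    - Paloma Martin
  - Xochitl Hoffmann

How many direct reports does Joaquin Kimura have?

Joaquin Kimura directly manages Dax Ferrari, Arjun Baker, Keiko Eriksson, Talia Okafor. That is 4 direct reports.

4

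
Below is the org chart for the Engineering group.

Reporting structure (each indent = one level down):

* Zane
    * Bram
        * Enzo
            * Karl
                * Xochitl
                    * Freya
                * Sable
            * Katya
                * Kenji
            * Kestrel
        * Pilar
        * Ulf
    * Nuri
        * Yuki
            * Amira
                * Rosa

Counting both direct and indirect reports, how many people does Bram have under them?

Bram directly manages Enzo, Pilar, Ulf. Under Enzo: Kestrel, Katya, Kenji, Karl, Sable, Xochitl, Freya (7). Pilar has no reports. Ulf has no reports. So Bram's organization is 3 direct reports plus everyone under them: 8 + 1 + 1 = 10.

10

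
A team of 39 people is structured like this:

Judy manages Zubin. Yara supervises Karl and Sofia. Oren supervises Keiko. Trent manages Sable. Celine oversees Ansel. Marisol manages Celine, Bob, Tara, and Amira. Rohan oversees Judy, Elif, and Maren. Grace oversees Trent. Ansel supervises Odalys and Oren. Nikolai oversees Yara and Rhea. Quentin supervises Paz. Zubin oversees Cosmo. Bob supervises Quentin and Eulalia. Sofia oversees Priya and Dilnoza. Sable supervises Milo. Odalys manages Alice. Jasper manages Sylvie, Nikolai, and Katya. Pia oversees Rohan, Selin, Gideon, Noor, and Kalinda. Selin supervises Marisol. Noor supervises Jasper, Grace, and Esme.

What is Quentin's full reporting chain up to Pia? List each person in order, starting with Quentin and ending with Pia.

Quentin reports to Bob. Bob reports to Marisol. Marisol reports to Selin. Selin reports to Pia. Pia is at the top.

Quentin -> Bob -> Marisol -> Selin -> Pia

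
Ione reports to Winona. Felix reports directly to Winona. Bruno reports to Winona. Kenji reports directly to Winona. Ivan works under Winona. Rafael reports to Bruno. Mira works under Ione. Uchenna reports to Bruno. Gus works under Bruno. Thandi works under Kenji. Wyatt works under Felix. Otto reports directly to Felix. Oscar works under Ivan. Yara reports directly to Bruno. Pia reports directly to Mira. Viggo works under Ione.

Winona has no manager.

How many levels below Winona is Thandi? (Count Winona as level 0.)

2

Chain from Thandi up to Winona: Thandi → Kenji → Winona. That is 2 steps up, so Thandi is 2 levels below Winona.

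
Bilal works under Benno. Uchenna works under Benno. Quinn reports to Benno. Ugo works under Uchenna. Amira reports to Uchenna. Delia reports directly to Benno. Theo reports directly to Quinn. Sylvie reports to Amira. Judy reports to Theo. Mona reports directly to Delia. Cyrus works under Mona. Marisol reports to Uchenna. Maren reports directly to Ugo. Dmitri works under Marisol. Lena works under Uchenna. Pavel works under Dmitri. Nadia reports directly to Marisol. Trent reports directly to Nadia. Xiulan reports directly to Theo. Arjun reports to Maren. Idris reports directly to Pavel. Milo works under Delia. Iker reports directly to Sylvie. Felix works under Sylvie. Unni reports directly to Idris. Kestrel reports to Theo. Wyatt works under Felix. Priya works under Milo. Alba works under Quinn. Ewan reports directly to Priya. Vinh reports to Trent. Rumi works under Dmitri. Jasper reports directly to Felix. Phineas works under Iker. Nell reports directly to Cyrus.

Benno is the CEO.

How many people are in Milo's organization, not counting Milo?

2

Milo directly manages Priya. Under Priya: Ewan (1). That's 2 in total.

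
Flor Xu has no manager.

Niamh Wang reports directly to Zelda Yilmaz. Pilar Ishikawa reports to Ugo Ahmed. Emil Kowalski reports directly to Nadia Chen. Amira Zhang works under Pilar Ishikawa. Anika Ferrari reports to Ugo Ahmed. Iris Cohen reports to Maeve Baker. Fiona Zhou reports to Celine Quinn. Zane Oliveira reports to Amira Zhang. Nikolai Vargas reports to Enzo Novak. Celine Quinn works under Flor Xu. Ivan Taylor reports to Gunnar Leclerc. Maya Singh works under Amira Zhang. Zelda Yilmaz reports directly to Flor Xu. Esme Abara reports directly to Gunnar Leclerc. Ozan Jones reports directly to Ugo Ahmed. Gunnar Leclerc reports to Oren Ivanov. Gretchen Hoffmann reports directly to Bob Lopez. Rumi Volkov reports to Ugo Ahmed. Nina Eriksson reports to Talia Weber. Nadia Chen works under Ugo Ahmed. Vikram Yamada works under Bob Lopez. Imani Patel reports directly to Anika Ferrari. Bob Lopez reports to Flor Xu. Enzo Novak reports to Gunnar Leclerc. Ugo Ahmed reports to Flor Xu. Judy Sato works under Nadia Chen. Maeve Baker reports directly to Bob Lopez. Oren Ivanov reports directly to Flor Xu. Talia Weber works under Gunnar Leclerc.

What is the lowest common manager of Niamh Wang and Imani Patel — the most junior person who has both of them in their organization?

Niamh Wang's chain of managers is Zelda Yilmaz, Flor Xu. Imani Patel's chain of managers is Anika Ferrari, Ugo Ahmed, Flor Xu. The first manager that appears in both chains is Flor Xu.

Flor Xu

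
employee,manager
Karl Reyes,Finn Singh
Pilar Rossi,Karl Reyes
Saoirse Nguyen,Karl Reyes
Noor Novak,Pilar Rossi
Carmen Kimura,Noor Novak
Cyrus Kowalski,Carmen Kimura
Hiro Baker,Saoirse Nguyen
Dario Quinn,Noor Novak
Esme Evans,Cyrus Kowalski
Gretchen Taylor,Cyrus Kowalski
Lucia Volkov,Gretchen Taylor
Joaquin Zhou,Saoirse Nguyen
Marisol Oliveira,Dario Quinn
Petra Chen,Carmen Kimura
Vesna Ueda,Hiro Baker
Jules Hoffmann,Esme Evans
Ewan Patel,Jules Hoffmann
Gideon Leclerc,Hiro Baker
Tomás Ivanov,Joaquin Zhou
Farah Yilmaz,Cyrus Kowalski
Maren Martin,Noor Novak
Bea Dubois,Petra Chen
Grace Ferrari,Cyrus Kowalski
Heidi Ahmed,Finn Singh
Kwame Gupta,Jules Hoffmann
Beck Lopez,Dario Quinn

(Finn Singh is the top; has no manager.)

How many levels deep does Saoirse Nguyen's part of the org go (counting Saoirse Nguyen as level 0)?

The longest chain under Saoirse Nguyen runs Saoirse Nguyen → Joaquin Zhou → Tomás Ivanov, which is 2 levels below Saoirse Nguyen.

2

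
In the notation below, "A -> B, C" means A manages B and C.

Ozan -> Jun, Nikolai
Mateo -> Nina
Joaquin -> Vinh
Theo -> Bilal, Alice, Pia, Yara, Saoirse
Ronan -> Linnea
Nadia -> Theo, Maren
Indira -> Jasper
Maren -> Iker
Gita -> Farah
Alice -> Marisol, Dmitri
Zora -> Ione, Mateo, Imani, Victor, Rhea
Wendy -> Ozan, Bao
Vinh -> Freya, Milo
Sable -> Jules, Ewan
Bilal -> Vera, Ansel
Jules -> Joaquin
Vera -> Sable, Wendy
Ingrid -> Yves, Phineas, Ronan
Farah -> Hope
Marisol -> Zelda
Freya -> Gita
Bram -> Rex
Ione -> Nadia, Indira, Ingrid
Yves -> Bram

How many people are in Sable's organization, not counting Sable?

Sable directly manages Jules, Ewan. Under Jules: Joaquin, Vinh, Milo, Freya, Gita, Farah, Hope (7). Ewan has no reports. So Sable's organization is 2 direct reports plus everyone under them: 8 + 1 = 9.

9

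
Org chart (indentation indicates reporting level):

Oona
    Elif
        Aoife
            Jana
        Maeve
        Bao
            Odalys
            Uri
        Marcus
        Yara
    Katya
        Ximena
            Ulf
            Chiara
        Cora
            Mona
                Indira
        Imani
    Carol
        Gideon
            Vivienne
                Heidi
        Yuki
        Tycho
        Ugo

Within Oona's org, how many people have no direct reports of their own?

The people in Oona's organization with no one reporting to them are Ugo, Tycho, Yuki, Heidi, Imani, Indira, Chiara, Ulf, Yara, Marcus, Uri, Odalys, Maeve, Jana. That is 14.

14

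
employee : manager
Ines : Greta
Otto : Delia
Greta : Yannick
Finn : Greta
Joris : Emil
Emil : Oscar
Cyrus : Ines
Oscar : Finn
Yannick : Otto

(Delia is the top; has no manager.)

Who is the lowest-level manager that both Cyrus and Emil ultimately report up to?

Greta

Cyrus's chain of managers is Ines, Greta, Yannick, Otto, Delia. Emil's chain of managers is Oscar, Finn, Greta, Yannick, Otto, Delia. The first manager that appears in both chains is Greta.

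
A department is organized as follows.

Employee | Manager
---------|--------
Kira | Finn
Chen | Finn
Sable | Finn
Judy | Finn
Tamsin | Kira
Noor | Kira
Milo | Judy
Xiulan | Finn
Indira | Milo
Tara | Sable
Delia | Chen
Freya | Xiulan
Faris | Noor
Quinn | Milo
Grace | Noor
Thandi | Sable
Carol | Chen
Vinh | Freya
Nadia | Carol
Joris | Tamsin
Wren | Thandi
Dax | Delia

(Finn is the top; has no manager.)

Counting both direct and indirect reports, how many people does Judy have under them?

Judy directly manages Milo. Under Milo: Quinn, Indira (2). That's 3 in total.

3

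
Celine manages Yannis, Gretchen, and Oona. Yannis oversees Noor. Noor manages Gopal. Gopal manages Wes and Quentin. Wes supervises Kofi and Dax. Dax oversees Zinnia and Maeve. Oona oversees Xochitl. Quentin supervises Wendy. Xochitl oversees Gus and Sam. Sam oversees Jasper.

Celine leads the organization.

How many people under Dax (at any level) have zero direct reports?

2

The people in Dax's organization with no one reporting to them are Maeve, Zinnia. That is 2.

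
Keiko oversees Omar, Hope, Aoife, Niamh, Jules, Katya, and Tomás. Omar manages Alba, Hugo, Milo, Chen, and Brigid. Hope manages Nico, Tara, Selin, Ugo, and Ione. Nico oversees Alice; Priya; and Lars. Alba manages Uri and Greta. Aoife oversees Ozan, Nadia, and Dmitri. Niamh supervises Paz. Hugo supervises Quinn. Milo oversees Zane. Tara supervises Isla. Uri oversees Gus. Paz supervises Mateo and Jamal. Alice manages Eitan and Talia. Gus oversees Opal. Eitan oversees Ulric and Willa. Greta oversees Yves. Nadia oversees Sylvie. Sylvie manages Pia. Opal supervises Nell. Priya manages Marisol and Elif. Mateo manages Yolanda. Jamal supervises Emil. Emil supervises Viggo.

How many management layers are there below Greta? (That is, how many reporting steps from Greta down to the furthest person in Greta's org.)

The longest chain under Greta runs Greta → Yves, which is 1 level below Greta.

1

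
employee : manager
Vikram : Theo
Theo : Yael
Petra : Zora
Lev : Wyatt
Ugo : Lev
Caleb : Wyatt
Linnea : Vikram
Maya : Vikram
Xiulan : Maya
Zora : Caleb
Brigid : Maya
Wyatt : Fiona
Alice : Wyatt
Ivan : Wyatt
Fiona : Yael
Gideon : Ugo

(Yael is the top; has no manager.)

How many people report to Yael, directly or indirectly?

16

Yael directly manages Fiona, Theo. Under Fiona: Wyatt, Ivan, Lev, Ugo, Gideon, Alice, Caleb, Zora, Petra (9). Under Theo: Vikram, Linnea, Maya, Brigid, Xiulan (5). So Yael's organization is 2 direct reports plus everyone under them: 10 + 6 = 16.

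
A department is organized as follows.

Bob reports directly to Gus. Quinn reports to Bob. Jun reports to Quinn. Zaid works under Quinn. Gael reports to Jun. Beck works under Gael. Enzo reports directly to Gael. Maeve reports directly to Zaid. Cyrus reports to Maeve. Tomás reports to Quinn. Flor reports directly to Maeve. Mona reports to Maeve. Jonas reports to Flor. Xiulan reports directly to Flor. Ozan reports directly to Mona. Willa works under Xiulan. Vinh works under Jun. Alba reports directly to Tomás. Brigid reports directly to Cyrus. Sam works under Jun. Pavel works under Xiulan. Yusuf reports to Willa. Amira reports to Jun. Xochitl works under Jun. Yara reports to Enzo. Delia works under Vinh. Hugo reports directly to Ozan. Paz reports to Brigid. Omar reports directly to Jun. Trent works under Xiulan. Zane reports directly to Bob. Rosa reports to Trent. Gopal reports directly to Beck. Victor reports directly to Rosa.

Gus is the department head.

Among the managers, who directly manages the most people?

Direct-report counts: Gus has 1; Bob has 2; Quinn has 3; Tomás has 1; Zaid has 1; Maeve has 3; Mona has 1; Ozan has 1; Flor has 2; Xiulan has 3; Trent has 1; Rosa has 1; Willa has 1; Cyrus has 1; Brigid has 1; Jun has 6; Vinh has 1; Gael has 2; Enzo has 1; Beck has 1. The largest is 6, held by Jun.

Jun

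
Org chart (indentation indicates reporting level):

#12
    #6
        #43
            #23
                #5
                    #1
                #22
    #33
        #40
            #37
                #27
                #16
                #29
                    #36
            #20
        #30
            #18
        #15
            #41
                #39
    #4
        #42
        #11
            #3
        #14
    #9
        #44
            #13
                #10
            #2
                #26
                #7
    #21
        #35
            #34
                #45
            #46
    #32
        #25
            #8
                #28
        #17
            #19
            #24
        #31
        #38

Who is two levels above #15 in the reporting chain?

#15 reports to #33, and #33 reports to #12. So #15's skip-level manager is #12.

#12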